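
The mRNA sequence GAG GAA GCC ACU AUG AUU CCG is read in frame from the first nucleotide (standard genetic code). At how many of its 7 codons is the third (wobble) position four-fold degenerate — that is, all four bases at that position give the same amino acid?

Codon 1 GAG (Glu): third position 2-fold.
Codon 2 GAA (Glu): third position 2-fold.
Codon 3 GCC (Ala): third position 4-fold.
Codon 4 ACU (Thr): third position 4-fold.
Codon 5 AUG (Met): third position 1-fold.
Codon 6 AUU (Ile): third position 3-fold.
Codon 7 CCG (Pro): third position 4-fold.
Four-fold degenerate third positions: 3.

3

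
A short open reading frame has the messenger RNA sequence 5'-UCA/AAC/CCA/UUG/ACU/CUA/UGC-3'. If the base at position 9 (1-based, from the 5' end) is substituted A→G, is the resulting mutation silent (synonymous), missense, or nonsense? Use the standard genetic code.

silent

Position 9 falls in codon 3: CCA → Pro.
After the substitution the codon is CCG → Pro.
Both encode Pro, so the change is synonymous.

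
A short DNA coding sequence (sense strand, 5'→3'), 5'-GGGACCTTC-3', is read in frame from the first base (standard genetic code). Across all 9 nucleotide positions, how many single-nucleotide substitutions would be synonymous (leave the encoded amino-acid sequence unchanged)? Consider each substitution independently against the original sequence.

7

Codon 1 (GGG, Gly): 3 synonymous substitutions.
Codon 2 (ACC, Thr): 3 synonymous substitutions.
Codon 3 (TTC, Phe): 1 synonymous substitution.
Total: 3 + 3 + 1 = 7.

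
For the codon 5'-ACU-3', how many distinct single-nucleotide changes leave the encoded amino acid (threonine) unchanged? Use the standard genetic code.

Position 1: none → 0 synonymous.
Position 2: none → 0 synonymous.
Position 3: ACC, ACA, ACG → 3 synonymous.
Total: 0 + 0 + 3 = 3.

3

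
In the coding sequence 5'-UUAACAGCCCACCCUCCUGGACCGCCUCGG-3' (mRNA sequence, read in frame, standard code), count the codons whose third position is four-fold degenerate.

8

Codon 1 UUA (Leu): third position 2-fold.
Codon 2 ACA (Thr): third position 4-fold.
Codon 3 GCC (Ala): third position 4-fold.
Codon 4 CAC (His): third position 2-fold.
Codon 5 CCU (Pro): third position 4-fold.
Codon 6 CCU (Pro): third position 4-fold.
Codon 7 GGA (Gly): third position 4-fold.
Codon 8 CCG (Pro): third position 4-fold.
Codon 9 CCU (Pro): third position 4-fold.
Codon 10 CGG (Arg): third position 4-fold.
Four-fold degenerate third positions: 8.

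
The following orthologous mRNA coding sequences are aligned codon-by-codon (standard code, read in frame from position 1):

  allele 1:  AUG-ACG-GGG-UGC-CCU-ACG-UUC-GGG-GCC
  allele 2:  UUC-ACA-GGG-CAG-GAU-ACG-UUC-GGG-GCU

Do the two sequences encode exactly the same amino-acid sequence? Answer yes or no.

no

Codon 1: AUG Met / UUC Phe — nonsynonymous.
Codon 2: ACG Thr / ACA Thr — synonymous.
Codon 3: GGG Gly / GGG Gly — identical.
Codon 4: UGC Cys / CAG Gln — nonsynonymous.
Codon 5: CCU Pro / GAU Asp — nonsynonymous.
Codon 6: ACG Thr / ACG Thr — identical.
Codon 7: UUC Phe / UUC Phe — identical.
Codon 8: GGG Gly / GGG Gly — identical.
Codon 9: GCC Ala / GCU Ala — synonymous.
Nonsynonymous differences: 3 → different protein.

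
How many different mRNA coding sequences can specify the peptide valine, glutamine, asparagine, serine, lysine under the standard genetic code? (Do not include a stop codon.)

192

Val: 4 codons.
Gln: 2 codons.
Asn: 2 codons.
Ser: 6 codons.
Lys: 2 codons.
4 × 2 × 2 × 6 × 2 = 192.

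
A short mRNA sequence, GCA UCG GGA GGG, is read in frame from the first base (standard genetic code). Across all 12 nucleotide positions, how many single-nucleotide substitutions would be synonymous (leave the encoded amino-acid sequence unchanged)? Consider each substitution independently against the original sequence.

12

Codon 1 (GCA, Ala): 3 synonymous substitutions.
Codon 2 (UCG, Ser): 3 synonymous substitutions.
Codon 3 (GGA, Gly): 3 synonymous substitutions.
Codon 4 (GGG, Gly): 3 synonymous substitutions.
Total: 3 + 3 + 3 + 3 = 12.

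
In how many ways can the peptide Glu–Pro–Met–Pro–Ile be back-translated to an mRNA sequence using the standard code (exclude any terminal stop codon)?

Glu: 2 codons.
Pro: 4 codons.
Met: 1 codon.
Pro: 4 codons.
Ile: 3 codons.
2 × 4 × 1 × 4 × 3 = 96.

96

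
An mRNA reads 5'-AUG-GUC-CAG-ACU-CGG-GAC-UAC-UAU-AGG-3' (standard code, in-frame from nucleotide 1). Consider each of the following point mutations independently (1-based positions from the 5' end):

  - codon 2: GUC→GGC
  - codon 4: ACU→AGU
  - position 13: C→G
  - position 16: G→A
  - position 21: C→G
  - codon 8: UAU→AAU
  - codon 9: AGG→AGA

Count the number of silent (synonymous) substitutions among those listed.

1

Codon 2: GUC (Val) → GGC (Gly) — missense.
Codon 4: ACU (Thr) → AGU (Ser) — missense.
Codon 5: CGG (Arg) → GGG (Gly) — missense.
Codon 6: GAC (Asp) → AAC (Asn) — missense.
Codon 7: UAC (Tyr) → UAG (Stop) — nonsense.
Codon 8: UAU (Tyr) → AAU (Asn) — missense.
Codon 9: AGG (Arg) → AGA (Arg) — synonymous.
Synonymous: 1 of 7.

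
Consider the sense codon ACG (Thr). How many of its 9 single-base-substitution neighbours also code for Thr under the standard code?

Position 1: none → 0 synonymous.
Position 2: none → 0 synonymous.
Position 3: ACU, ACC, ACA → 3 synonymous.
Total: 0 + 0 + 3 = 3.

3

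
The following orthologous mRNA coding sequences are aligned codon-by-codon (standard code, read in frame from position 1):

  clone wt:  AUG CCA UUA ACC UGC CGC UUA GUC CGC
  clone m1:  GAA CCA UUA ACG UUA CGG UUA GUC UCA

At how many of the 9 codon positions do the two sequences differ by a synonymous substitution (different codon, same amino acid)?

2

Codon 1: AUG Met / GAA Glu — nonsynonymous.
Codon 2: CCA Pro / CCA Pro — identical.
Codon 3: UUA Leu / UUA Leu — identical.
Codon 4: ACC Thr / ACG Thr — synonymous.
Codon 5: UGC Cys / UUA Leu — nonsynonymous.
Codon 6: CGC Arg / CGG Arg — synonymous.
Codon 7: UUA Leu / UUA Leu — identical.
Codon 8: GUC Val / GUC Val — identical.
Codon 9: CGC Arg / UCA Ser — nonsynonymous.
Synonymous differences: 2.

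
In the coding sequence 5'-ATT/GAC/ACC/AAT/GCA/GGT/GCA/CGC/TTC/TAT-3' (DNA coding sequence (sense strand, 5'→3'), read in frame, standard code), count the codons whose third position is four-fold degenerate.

Codon 1 ATT (Ile): third position 3-fold.
Codon 2 GAC (Asp): third position 2-fold.
Codon 3 ACC (Thr): third position 4-fold.
Codon 4 AAT (Asn): third position 2-fold.
Codon 5 GCA (Ala): third position 4-fold.
Codon 6 GGT (Gly): third position 4-fold.
Codon 7 GCA (Ala): third position 4-fold.
Codon 8 CGC (Arg): third position 4-fold.
Codon 9 TTC (Phe): third position 2-fold.
Codon 10 TAT (Tyr): third position 2-fold.
Four-fold degenerate third positions: 5.

5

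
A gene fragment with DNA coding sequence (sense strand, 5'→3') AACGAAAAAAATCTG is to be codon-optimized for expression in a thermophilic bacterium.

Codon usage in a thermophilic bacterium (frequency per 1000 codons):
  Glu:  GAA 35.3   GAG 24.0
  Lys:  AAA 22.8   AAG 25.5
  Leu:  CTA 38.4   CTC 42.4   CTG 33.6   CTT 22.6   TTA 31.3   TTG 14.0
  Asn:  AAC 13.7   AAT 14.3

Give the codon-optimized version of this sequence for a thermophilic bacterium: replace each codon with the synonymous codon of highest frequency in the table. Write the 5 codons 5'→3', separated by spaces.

AAT GAA AAG AAT CTC

Codon 1 (Asn): best is AAT at 14.3.
Codon 2 (Glu): best is GAA at 35.3.
Codon 3 (Lys): best is AAG at 25.5.
Codon 4 (Asn): best is AAT at 14.3.
Codon 5 (Leu): best is CTC at 42.4.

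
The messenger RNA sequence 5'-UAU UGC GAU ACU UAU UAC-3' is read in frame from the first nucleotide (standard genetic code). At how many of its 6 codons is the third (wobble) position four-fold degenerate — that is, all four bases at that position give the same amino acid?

Codon 1 UAU (Tyr): third position 2-fold.
Codon 2 UGC (Cys): third position 2-fold.
Codon 3 GAU (Asp): third position 2-fold.
Codon 4 ACU (Thr): third position 4-fold.
Codon 5 UAU (Tyr): third position 2-fold.
Codon 6 UAC (Tyr): third position 2-fold.
Four-fold degenerate third positions: 1.

1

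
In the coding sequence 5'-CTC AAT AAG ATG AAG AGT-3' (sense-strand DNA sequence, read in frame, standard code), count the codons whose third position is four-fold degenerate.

Codon 1 CTC (Leu): third position 4-fold.
Codon 2 AAT (Asn): third position 2-fold.
Codon 3 AAG (Lys): third position 2-fold.
Codon 4 ATG (Met): third position 1-fold.
Codon 5 AAG (Lys): third position 2-fold.
Codon 6 AGT (Ser): third position 2-fold.
Four-fold degenerate third positions: 1.

1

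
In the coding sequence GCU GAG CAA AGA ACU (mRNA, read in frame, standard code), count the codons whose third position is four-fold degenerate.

Codon 1 GCU (Ala): third position 4-fold.
Codon 2 GAG (Glu): third position 2-fold.
Codon 3 CAA (Gln): third position 2-fold.
Codon 4 AGA (Arg): third position 2-fold.
Codon 5 ACU (Thr): third position 4-fold.
Four-fold degenerate third positions: 2.

2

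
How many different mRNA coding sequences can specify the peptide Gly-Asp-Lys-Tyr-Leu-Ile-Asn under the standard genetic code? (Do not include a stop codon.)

1152

Gly: 4 codons.
Asp: 2 codons.
Lys: 2 codons.
Tyr: 2 codons.
Leu: 6 codons.
Ile: 3 codons.
Asn: 2 codons.
4 × 2 × 2 × 2 × 6 × 3 × 2 = 1152.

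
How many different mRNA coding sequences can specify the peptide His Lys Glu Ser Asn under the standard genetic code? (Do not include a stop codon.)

96

His: 2 codons.
Lys: 2 codons.
Glu: 2 codons.
Ser: 6 codons.
Asn: 2 codons.
2 × 2 × 2 × 6 × 2 = 96.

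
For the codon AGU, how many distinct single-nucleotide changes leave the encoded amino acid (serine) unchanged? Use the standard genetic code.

Position 1: none → 0 synonymous.
Position 2: none → 0 synonymous.
Position 3: AGC → 1 synonymous.
Total: 0 + 0 + 1 = 1.

1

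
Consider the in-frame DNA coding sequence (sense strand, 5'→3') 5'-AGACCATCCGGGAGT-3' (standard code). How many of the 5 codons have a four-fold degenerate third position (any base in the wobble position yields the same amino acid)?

3

Codon 1 AGA (Arg): third position 2-fold.
Codon 2 CCA (Pro): third position 4-fold.
Codon 3 TCC (Ser): third position 4-fold.
Codon 4 GGG (Gly): third position 4-fold.
Codon 5 AGT (Ser): third position 2-fold.
Four-fold degenerate third positions: 3.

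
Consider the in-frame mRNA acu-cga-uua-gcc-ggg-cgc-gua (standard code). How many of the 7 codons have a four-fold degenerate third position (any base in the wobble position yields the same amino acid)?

6

Codon 1 ACU (Thr): third position 4-fold.
Codon 2 CGA (Arg): third position 4-fold.
Codon 3 UUA (Leu): third position 2-fold.
Codon 4 GCC (Ala): third position 4-fold.
Codon 5 GGG (Gly): third position 4-fold.
Codon 6 CGC (Arg): third position 4-fold.
Codon 7 GUA (Val): third position 4-fold.
Four-fold degenerate third positions: 6.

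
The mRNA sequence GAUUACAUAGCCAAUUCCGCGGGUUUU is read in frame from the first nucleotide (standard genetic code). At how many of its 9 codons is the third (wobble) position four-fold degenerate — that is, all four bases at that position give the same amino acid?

Codon 1 GAU (Asp): third position 2-fold.
Codon 2 UAC (Tyr): third position 2-fold.
Codon 3 AUA (Ile): third position 3-fold.
Codon 4 GCC (Ala): third position 4-fold.
Codon 5 AAU (Asn): third position 2-fold.
Codon 6 UCC (Ser): third position 4-fold.
Codon 7 GCG (Ala): third position 4-fold.
Codon 8 GGU (Gly): third position 4-fold.
Codon 9 UUU (Phe): third position 2-fold.
Four-fold degenerate third positions: 4.

4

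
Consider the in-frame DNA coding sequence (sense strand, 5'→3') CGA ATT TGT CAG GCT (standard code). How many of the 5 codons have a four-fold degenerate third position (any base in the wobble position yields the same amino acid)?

Codon 1 CGA (Arg): third position 4-fold.
Codon 2 ATT (Ile): third position 3-fold.
Codon 3 TGT (Cys): third position 2-fold.
Codon 4 CAG (Gln): third position 2-fold.
Codon 5 GCT (Ala): third position 4-fold.
Four-fold degenerate third positions: 2.

2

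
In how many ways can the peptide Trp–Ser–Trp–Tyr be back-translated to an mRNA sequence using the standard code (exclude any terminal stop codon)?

Trp: 1 codon.
Ser: 6 codons.
Trp: 1 codon.
Tyr: 2 codons.
1 × 6 × 1 × 2 = 12.

12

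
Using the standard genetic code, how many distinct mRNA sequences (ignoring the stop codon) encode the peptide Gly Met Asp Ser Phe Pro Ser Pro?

9216

Gly: 4 codons.
Met: 1 codon.
Asp: 2 codons.
Ser: 6 codons.
Phe: 2 codons.
Pro: 4 codons.
Ser: 6 codons.
Pro: 4 codons.
4 × 1 × 2 × 6 × 2 × 4 × 6 × 4 = 9216.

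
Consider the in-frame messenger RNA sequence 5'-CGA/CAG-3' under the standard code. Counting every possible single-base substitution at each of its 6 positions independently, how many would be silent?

5

Codon 1 (CGA, Arg): 4 synonymous substitutions.
Codon 2 (CAG, Gln): 1 synonymous substitution.
Total: 4 + 1 = 5.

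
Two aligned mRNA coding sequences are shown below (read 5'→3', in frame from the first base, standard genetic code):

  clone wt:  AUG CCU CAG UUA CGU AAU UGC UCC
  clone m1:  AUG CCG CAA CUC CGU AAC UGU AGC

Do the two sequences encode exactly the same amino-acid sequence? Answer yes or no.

yes

Codon 1: AUG Met / AUG Met — identical.
Codon 2: CCU Pro / CCG Pro — synonymous.
Codon 3: CAG Gln / CAA Gln — synonymous.
Codon 4: UUA Leu / CUC Leu — synonymous.
Codon 5: CGU Arg / CGU Arg — identical.
Codon 6: AAU Asn / AAC Asn — synonymous.
Codon 7: UGC Cys / UGU Cys — synonymous.
Codon 8: UCC Ser / AGC Ser — synonymous.
Nonsynonymous differences: 0 → same protein.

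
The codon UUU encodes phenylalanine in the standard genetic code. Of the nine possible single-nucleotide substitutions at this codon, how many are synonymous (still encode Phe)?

1

Position 1: none → 0 synonymous.
Position 2: none → 0 synonymous.
Position 3: UUC → 1 synonymous.
Total: 0 + 0 + 1 = 1.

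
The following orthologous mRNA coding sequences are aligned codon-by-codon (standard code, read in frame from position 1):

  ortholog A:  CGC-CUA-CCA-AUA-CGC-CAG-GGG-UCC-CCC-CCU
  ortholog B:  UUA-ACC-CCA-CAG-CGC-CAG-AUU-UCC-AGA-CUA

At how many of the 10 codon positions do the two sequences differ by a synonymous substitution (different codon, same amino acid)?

Codon 1: CGC Arg / UUA Leu — nonsynonymous.
Codon 2: CUA Leu / ACC Thr — nonsynonymous.
Codon 3: CCA Pro / CCA Pro — identical.
Codon 4: AUA Ile / CAG Gln — nonsynonymous.
Codon 5: CGC Arg / CGC Arg — identical.
Codon 6: CAG Gln / CAG Gln — identical.
Codon 7: GGG Gly / AUU Ile — nonsynonymous.
Codon 8: UCC Ser / UCC Ser — identical.
Codon 9: CCC Pro / AGA Arg — nonsynonymous.
Codon 10: CCU Pro / CUA Leu — nonsynonymous.
Synonymous differences: 0.

0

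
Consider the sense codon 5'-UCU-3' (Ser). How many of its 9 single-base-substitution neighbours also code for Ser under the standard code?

Position 1: none → 0 synonymous.
Position 2: none → 0 synonymous.
Position 3: UCC, UCA, UCG → 3 synonymous.
Total: 0 + 0 + 3 = 3.

3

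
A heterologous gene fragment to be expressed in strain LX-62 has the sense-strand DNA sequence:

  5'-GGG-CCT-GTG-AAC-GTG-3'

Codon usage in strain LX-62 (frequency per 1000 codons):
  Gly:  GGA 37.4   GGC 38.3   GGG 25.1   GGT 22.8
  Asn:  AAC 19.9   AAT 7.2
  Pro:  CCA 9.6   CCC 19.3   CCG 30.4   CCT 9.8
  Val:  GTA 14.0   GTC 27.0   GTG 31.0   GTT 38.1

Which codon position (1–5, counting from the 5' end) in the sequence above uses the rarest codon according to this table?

Codon 1 GGG (Gly): 25.1 per 1000.
Codon 2 CCT (Pro): 9.8 per 1000.
Codon 3 GTG (Val): 31.0 per 1000.
Codon 4 AAC (Asn): 19.9 per 1000.
Codon 5 GTG (Val): 31.0 per 1000.
Lowest frequency is 9.8 at codon 2.

2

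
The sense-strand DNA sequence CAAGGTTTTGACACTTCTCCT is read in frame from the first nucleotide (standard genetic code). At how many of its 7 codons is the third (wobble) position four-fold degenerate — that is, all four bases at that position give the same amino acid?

Codon 1 CAA (Gln): third position 2-fold.
Codon 2 GGT (Gly): third position 4-fold.
Codon 3 TTT (Phe): third position 2-fold.
Codon 4 GAC (Asp): third position 2-fold.
Codon 5 ACT (Thr): third position 4-fold.
Codon 6 TCT (Ser): third position 4-fold.
Codon 7 CCT (Pro): third position 4-fold.
Four-fold degenerate third positions: 4.

4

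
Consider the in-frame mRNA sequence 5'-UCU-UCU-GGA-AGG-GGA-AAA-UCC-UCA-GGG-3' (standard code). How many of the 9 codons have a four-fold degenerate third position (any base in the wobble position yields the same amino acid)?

Codon 1 UCU (Ser): third position 4-fold.
Codon 2 UCU (Ser): third position 4-fold.
Codon 3 GGA (Gly): third position 4-fold.
Codon 4 AGG (Arg): third position 2-fold.
Codon 5 GGA (Gly): third position 4-fold.
Codon 6 AAA (Lys): third position 2-fold.
Codon 7 UCC (Ser): third position 4-fold.
Codon 8 UCA (Ser): third position 4-fold.
Codon 9 GGG (Gly): third position 4-fold.
Four-fold degenerate third positions: 7.

7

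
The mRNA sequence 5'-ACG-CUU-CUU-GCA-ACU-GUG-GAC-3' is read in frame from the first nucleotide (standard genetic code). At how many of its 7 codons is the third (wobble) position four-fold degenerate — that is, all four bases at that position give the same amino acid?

Codon 1 ACG (Thr): third position 4-fold.
Codon 2 CUU (Leu): third position 4-fold.
Codon 3 CUU (Leu): third position 4-fold.
Codon 4 GCA (Ala): third position 4-fold.
Codon 5 ACU (Thr): third position 4-fold.
Codon 6 GUG (Val): third position 4-fold.
Codon 7 GAC (Asp): third position 2-fold.
Four-fold degenerate third positions: 6.

6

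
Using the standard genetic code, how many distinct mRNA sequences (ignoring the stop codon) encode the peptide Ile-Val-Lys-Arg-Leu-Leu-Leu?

Ile: 3 codons.
Val: 4 codons.
Lys: 2 codons.
Arg: 6 codons.
Leu: 6 codons.
Leu: 6 codons.
Leu: 6 codons.
3 × 4 × 2 × 6 × 6 × 6 × 6 = 31104.

31104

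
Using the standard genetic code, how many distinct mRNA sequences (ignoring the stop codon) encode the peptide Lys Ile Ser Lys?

72

Lys: 2 codons.
Ile: 3 codons.
Ser: 6 codons.
Lys: 2 codons.
2 × 3 × 6 × 2 = 72.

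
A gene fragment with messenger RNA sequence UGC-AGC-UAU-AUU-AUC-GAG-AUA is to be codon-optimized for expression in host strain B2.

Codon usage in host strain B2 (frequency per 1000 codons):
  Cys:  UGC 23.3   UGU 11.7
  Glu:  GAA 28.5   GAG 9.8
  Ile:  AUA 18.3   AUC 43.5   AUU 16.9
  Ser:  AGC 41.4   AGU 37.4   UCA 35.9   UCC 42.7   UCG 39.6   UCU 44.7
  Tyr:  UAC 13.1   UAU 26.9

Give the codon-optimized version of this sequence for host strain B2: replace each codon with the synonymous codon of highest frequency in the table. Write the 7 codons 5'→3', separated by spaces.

Codon 1 (Cys): best is UGC at 23.3.
Codon 2 (Ser): best is UCU at 44.7.
Codon 3 (Tyr): best is UAU at 26.9.
Codon 4 (Ile): best is AUC at 43.5.
Codon 5 (Ile): best is AUC at 43.5.
Codon 6 (Glu): best is GAA at 28.5.
Codon 7 (Ile): best is AUC at 43.5.

UGC UCU UAU AUC AUC GAA AUC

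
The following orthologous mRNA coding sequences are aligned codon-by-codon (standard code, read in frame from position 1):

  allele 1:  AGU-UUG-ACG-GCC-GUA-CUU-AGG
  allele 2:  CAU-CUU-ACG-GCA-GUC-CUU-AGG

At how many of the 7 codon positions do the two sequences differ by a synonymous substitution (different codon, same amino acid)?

Codon 1: AGU Ser / CAU His — nonsynonymous.
Codon 2: UUG Leu / CUU Leu — synonymous.
Codon 3: ACG Thr / ACG Thr — identical.
Codon 4: GCC Ala / GCA Ala — synonymous.
Codon 5: GUA Val / GUC Val — synonymous.
Codon 6: CUU Leu / CUU Leu — identical.
Codon 7: AGG Arg / AGG Arg — identical.
Synonymous differences: 3.

3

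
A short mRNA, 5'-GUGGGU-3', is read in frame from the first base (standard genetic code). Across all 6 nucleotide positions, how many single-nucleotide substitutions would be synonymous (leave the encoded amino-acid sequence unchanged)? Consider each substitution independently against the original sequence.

Codon 1 (GUG, Val): 3 synonymous substitutions.
Codon 2 (GGU, Gly): 3 synonymous substitutions.
Total: 3 + 3 = 6.

6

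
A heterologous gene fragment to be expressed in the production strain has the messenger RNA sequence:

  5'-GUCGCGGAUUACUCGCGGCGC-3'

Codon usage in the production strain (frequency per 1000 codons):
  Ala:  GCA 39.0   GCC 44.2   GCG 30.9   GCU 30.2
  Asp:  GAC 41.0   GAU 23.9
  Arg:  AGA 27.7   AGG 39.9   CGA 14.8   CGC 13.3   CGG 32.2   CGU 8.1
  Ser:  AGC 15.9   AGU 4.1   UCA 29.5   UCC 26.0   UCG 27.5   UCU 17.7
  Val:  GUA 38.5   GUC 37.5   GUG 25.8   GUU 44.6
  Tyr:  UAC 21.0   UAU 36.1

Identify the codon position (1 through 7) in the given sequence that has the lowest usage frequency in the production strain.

Codon 1 GUC (Val): 37.5 per 1000.
Codon 2 GCG (Ala): 30.9 per 1000.
Codon 3 GAU (Asp): 23.9 per 1000.
Codon 4 UAC (Tyr): 21.0 per 1000.
Codon 5 UCG (Ser): 27.5 per 1000.
Codon 6 CGG (Arg): 32.2 per 1000.
Codon 7 CGC (Arg): 13.3 per 1000.
Lowest frequency is 13.3 at codon 7.

7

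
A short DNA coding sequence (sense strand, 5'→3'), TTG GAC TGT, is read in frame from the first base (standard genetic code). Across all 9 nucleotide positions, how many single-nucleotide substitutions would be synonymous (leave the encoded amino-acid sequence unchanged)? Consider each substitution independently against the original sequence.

Codon 1 (TTG, Leu): 2 synonymous substitutions.
Codon 2 (GAC, Asp): 1 synonymous substitution.
Codon 3 (TGT, Cys): 1 synonymous substitution.
Total: 2 + 1 + 1 = 4.

4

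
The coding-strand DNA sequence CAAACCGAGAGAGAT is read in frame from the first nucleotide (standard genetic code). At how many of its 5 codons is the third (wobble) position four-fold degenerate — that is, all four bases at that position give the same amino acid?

1

Codon 1 CAA (Gln): third position 2-fold.
Codon 2 ACC (Thr): third position 4-fold.
Codon 3 GAG (Glu): third position 2-fold.
Codon 4 AGA (Arg): third position 2-fold.
Codon 5 GAT (Asp): third position 2-fold.
Four-fold degenerate third positions: 1.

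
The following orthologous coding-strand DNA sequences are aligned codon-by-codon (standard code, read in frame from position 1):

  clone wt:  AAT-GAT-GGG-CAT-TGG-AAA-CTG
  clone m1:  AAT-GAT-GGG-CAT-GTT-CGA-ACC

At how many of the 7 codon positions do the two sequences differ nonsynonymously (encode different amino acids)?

Codon 1: AAT Asn / AAT Asn — identical.
Codon 2: GAT Asp / GAT Asp — identical.
Codon 3: GGG Gly / GGG Gly — identical.
Codon 4: CAT His / CAT His — identical.
Codon 5: TGG Trp / GTT Val — nonsynonymous.
Codon 6: AAA Lys / CGA Arg — nonsynonymous.
Codon 7: CTG Leu / ACC Thr — nonsynonymous.
Nonsynonymous differences: 3.

3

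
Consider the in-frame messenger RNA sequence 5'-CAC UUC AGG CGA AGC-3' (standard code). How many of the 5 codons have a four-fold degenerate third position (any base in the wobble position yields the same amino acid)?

Codon 1 CAC (His): third position 2-fold.
Codon 2 UUC (Phe): third position 2-fold.
Codon 3 AGG (Arg): third position 2-fold.
Codon 4 CGA (Arg): third position 4-fold.
Codon 5 AGC (Ser): third position 2-fold.
Four-fold degenerate third positions: 1.

1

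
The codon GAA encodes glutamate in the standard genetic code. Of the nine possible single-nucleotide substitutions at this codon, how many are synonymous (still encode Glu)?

Position 1: none → 0 synonymous.
Position 2: none → 0 synonymous.
Position 3: GAG → 1 synonymous.
Total: 0 + 0 + 1 = 1.

1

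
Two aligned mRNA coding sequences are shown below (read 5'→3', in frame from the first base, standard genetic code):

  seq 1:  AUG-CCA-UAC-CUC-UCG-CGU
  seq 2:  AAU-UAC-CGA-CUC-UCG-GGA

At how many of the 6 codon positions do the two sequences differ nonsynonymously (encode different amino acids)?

4

Codon 1: AUG Met / AAU Asn — nonsynonymous.
Codon 2: CCA Pro / UAC Tyr — nonsynonymous.
Codon 3: UAC Tyr / CGA Arg — nonsynonymous.
Codon 4: CUC Leu / CUC Leu — identical.
Codon 5: UCG Ser / UCG Ser — identical.
Codon 6: CGU Arg / GGA Gly — nonsynonymous.
Nonsynonymous differences: 4.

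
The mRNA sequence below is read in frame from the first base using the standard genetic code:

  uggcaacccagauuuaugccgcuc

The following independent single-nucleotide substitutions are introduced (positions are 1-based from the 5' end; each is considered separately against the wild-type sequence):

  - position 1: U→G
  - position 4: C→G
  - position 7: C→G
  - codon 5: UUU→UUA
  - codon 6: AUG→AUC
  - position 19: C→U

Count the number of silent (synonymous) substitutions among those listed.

0

Codon 1: UGG (Trp) → GGG (Gly) — missense.
Codon 2: CAA (Gln) → GAA (Glu) — missense.
Codon 3: CCC (Pro) → GCC (Ala) — missense.
Codon 5: UUU (Phe) → UUA (Leu) — missense.
Codon 6: AUG (Met) → AUC (Ile) — missense.
Codon 7: CCG (Pro) → UCG (Ser) — missense.
Synonymous: 0 of 6.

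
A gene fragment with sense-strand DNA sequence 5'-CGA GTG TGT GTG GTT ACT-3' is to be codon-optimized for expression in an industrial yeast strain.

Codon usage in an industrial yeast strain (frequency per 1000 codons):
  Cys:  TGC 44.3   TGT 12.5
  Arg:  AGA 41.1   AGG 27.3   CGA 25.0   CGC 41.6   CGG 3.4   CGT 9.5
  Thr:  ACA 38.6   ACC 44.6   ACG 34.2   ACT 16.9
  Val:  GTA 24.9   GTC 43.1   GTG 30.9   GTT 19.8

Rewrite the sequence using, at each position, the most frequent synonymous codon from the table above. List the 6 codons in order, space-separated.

Codon 1 (Arg): best is CGC at 41.6.
Codon 2 (Val): best is GTC at 43.1.
Codon 3 (Cys): best is TGC at 44.3.
Codon 4 (Val): best is GTC at 43.1.
Codon 5 (Val): best is GTC at 43.1.
Codon 6 (Thr): best is ACC at 44.6.

CGC GTC TGC GTC GTC ACC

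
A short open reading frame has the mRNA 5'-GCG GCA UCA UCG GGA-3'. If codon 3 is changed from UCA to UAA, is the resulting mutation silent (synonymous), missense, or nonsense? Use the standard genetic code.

Position 8 falls in codon 3: UCA → Ser.
After the substitution the codon is UAA → Stop.
The new codon is a stop codon, so this is a nonsense mutation.

nonsense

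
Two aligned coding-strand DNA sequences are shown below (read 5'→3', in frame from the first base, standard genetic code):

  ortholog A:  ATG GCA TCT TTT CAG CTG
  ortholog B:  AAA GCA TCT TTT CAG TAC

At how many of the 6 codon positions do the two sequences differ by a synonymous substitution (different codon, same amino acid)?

0

Codon 1: ATG Met / AAA Lys — nonsynonymous.
Codon 2: GCA Ala / GCA Ala — identical.
Codon 3: TCT Ser / TCT Ser — identical.
Codon 4: TTT Phe / TTT Phe — identical.
Codon 5: CAG Gln / CAG Gln — identical.
Codon 6: CTG Leu / TAC Tyr — nonsynonymous.
Synonymous differences: 0.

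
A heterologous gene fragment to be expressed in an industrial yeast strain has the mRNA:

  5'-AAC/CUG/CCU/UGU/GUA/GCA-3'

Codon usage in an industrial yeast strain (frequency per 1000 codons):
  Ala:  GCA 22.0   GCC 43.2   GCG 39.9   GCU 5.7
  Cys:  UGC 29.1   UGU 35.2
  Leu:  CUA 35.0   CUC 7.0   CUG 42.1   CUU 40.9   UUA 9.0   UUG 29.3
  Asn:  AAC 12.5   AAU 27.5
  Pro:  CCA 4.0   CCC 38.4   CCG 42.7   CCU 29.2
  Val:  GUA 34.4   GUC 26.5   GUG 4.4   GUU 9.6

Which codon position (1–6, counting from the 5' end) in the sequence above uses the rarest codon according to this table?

1

Codon 1 AAC (Asn): 12.5 per 1000.
Codon 2 CUG (Leu): 42.1 per 1000.
Codon 3 CCU (Pro): 29.2 per 1000.
Codon 4 UGU (Cys): 35.2 per 1000.
Codon 5 GUA (Val): 34.4 per 1000.
Codon 6 GCA (Ala): 22.0 per 1000.
Lowest frequency is 12.5 at codon 1.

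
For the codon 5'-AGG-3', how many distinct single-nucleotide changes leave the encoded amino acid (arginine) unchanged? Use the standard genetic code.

2

Position 1: CGG → 1 synonymous.
Position 2: none → 0 synonymous.
Position 3: AGA → 1 synonymous.
Total: 1 + 0 + 1 = 2.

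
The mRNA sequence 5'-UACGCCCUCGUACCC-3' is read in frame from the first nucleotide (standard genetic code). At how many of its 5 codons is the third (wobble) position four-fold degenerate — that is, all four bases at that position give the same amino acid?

Codon 1 UAC (Tyr): third position 2-fold.
Codon 2 GCC (Ala): third position 4-fold.
Codon 3 CUC (Leu): third position 4-fold.
Codon 4 GUA (Val): third position 4-fold.
Codon 5 CCC (Pro): third position 4-fold.
Four-fold degenerate third positions: 4.

4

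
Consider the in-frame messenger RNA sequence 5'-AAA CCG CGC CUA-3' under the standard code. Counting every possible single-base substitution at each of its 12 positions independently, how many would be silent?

11

Codon 1 (AAA, Lys): 1 synonymous substitution.
Codon 2 (CCG, Pro): 3 synonymous substitutions.
Codon 3 (CGC, Arg): 3 synonymous substitutions.
Codon 4 (CUA, Leu): 4 synonymous substitutions.
Total: 1 + 3 + 3 + 4 = 11.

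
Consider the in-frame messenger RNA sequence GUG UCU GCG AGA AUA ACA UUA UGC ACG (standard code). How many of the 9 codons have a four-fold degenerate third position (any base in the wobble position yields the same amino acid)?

Codon 1 GUG (Val): third position 4-fold.
Codon 2 UCU (Ser): third position 4-fold.
Codon 3 GCG (Ala): third position 4-fold.
Codon 4 AGA (Arg): third position 2-fold.
Codon 5 AUA (Ile): third position 3-fold.
Codon 6 ACA (Thr): third position 4-fold.
Codon 7 UUA (Leu): third position 2-fold.
Codon 8 UGC (Cys): third position 2-fold.
Codon 9 ACG (Thr): third position 4-fold.
Four-fold degenerate third positions: 5.

5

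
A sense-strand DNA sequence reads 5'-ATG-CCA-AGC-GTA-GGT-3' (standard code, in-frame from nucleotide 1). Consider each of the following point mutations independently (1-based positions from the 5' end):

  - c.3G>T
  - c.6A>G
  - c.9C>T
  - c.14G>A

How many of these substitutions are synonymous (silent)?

Codon 1: ATG (Met) → ATT (Ile) — missense.
Codon 2: CCA (Pro) → CCG (Pro) — synonymous.
Codon 3: AGC (Ser) → AGT (Ser) — synonymous.
Codon 5: GGT (Gly) → GAT (Asp) — missense.
Synonymous: 2 of 4.

2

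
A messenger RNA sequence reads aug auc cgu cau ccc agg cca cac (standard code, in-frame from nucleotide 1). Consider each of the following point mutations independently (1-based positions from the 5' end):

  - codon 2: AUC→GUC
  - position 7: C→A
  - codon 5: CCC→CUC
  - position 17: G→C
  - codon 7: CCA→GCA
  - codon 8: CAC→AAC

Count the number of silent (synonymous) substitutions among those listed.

0

Codon 2: AUC (Ile) → GUC (Val) — missense.
Codon 3: CGU (Arg) → AGU (Ser) — missense.
Codon 5: CCC (Pro) → CUC (Leu) — missense.
Codon 6: AGG (Arg) → ACG (Thr) — missense.
Codon 7: CCA (Pro) → GCA (Ala) — missense.
Codon 8: CAC (His) → AAC (Asn) — missense.
Synonymous: 0 of 6.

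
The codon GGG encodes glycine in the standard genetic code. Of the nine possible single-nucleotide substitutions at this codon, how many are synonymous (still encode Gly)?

Position 1: none → 0 synonymous.
Position 2: none → 0 synonymous.
Position 3: GGU, GGC, GGA → 3 synonymous.
Total: 0 + 0 + 3 = 3.

3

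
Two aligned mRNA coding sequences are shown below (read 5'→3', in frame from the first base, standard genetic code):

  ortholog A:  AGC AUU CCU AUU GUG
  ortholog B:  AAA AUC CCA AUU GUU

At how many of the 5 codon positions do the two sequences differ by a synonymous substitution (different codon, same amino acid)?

3

Codon 1: AGC Ser / AAA Lys — nonsynonymous.
Codon 2: AUU Ile / AUC Ile — synonymous.
Codon 3: CCU Pro / CCA Pro — synonymous.
Codon 4: AUU Ile / AUU Ile — identical.
Codon 5: GUG Val / GUU Val — synonymous.
Synonymous differences: 3.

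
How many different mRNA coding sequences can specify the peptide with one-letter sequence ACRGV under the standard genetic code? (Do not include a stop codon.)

Ala: 4 codons.
Cys: 2 codons.
Arg: 6 codons.
Gly: 4 codons.
Val: 4 codons.
4 × 2 × 6 × 4 × 4 = 768.

768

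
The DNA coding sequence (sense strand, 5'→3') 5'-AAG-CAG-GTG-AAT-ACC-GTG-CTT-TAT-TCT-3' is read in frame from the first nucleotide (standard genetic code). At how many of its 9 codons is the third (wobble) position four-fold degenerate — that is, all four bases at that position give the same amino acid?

Codon 1 AAG (Lys): third position 2-fold.
Codon 2 CAG (Gln): third position 2-fold.
Codon 3 GTG (Val): third position 4-fold.
Codon 4 AAT (Asn): third position 2-fold.
Codon 5 ACC (Thr): third position 4-fold.
Codon 6 GTG (Val): third position 4-fold.
Codon 7 CTT (Leu): third position 4-fold.
Codon 8 TAT (Tyr): third position 2-fold.
Codon 9 TCT (Ser): third position 4-fold.
Four-fold degenerate third positions: 5.

5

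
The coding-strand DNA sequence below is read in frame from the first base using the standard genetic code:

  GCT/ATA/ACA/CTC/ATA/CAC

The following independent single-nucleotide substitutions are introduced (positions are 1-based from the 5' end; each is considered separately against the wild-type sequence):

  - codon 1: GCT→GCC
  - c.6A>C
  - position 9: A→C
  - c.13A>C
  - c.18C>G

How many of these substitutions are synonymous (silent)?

3

Codon 1: GCT (Ala) → GCC (Ala) — synonymous.
Codon 2: ATA (Ile) → ATC (Ile) — synonymous.
Codon 3: ACA (Thr) → ACC (Thr) — synonymous.
Codon 5: ATA (Ile) → CTA (Leu) — missense.
Codon 6: CAC (His) → CAG (Gln) — missense.
Synonymous: 3 of 5.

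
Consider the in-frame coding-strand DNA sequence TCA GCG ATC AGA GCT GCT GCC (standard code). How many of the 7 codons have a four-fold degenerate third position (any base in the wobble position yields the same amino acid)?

Codon 1 TCA (Ser): third position 4-fold.
Codon 2 GCG (Ala): third position 4-fold.
Codon 3 ATC (Ile): third position 3-fold.
Codon 4 AGA (Arg): third position 2-fold.
Codon 5 GCT (Ala): third position 4-fold.
Codon 6 GCT (Ala): third position 4-fold.
Codon 7 GCC (Ala): third position 4-fold.
Four-fold degenerate third positions: 5.

5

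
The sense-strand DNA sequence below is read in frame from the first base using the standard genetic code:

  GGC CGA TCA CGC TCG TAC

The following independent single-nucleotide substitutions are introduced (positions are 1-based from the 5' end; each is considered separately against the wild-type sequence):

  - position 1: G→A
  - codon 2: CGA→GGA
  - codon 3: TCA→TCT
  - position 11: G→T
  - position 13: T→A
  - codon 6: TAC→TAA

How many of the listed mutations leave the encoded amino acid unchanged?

1

Codon 1: GGC (Gly) → AGC (Ser) — missense.
Codon 2: CGA (Arg) → GGA (Gly) — missense.
Codon 3: TCA (Ser) → TCT (Ser) — synonymous.
Codon 4: CGC (Arg) → CTC (Leu) — missense.
Codon 5: TCG (Ser) → ACG (Thr) — missense.
Codon 6: TAC (Tyr) → TAA (Stop) — nonsense.
Synonymous: 1 of 6.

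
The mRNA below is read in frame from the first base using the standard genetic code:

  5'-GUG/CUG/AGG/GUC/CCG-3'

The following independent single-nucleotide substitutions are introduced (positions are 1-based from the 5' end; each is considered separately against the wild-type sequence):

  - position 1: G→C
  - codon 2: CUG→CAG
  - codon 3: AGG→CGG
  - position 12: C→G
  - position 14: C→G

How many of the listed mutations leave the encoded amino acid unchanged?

Codon 1: GUG (Val) → CUG (Leu) — missense.
Codon 2: CUG (Leu) → CAG (Gln) — missense.
Codon 3: AGG (Arg) → CGG (Arg) — synonymous.
Codon 4: GUC (Val) → GUG (Val) — synonymous.
Codon 5: CCG (Pro) → CGG (Arg) — missense.
Synonymous: 2 of 5.

2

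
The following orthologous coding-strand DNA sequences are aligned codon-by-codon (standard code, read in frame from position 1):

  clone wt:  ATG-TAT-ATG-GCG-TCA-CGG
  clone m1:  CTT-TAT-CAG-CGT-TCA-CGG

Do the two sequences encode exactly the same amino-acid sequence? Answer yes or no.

no

Codon 1: ATG Met / CTT Leu — nonsynonymous.
Codon 2: TAT Tyr / TAT Tyr — identical.
Codon 3: ATG Met / CAG Gln — nonsynonymous.
Codon 4: GCG Ala / CGT Arg — nonsynonymous.
Codon 5: TCA Ser / TCA Ser — identical.
Codon 6: CGG Arg / CGG Arg — identical.
Nonsynonymous differences: 3 → different protein.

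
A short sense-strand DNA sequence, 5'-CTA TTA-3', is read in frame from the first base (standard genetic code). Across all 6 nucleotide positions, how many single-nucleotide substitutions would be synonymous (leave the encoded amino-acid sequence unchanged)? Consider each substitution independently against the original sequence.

6

Codon 1 (CTA, Leu): 4 synonymous substitutions.
Codon 2 (TTA, Leu): 2 synonymous substitutions.
Total: 4 + 2 = 6.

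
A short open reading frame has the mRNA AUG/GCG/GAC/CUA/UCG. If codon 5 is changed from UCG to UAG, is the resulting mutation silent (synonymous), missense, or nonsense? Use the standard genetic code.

Position 14 falls in codon 5: UCG → Ser.
After the substitution the codon is UAG → Stop.
The new codon is a stop codon, so this is a nonsense mutation.

nonsense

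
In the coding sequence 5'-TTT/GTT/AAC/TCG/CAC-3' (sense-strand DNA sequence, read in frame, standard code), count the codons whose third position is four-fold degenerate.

2

Codon 1 TTT (Phe): third position 2-fold.
Codon 2 GTT (Val): third position 4-fold.
Codon 3 AAC (Asn): third position 2-fold.
Codon 4 TCG (Ser): third position 4-fold.
Codon 5 CAC (His): third position 2-fold.
Four-fold degenerate third positions: 2.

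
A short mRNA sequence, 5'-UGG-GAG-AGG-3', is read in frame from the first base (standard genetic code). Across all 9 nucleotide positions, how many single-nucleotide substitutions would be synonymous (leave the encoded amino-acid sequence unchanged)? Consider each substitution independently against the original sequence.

Codon 1 (UGG, Trp): 0 synonymous substitutions.
Codon 2 (GAG, Glu): 1 synonymous substitution.
Codon 3 (AGG, Arg): 2 synonymous substitutions.
Total: 0 + 1 + 2 = 3.

3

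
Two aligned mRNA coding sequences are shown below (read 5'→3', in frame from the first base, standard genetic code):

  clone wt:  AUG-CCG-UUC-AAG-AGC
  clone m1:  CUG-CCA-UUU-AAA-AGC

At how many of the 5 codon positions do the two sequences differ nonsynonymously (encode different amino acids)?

1

Codon 1: AUG Met / CUG Leu — nonsynonymous.
Codon 2: CCG Pro / CCA Pro — synonymous.
Codon 3: UUC Phe / UUU Phe — synonymous.
Codon 4: AAG Lys / AAA Lys — synonymous.
Codon 5: AGC Ser / AGC Ser — identical.
Nonsynonymous differences: 1.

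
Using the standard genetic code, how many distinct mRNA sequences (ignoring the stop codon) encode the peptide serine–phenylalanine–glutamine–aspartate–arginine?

Ser: 6 codons.
Phe: 2 codons.
Gln: 2 codons.
Asp: 2 codons.
Arg: 6 codons.
6 × 2 × 2 × 2 × 6 = 288.

288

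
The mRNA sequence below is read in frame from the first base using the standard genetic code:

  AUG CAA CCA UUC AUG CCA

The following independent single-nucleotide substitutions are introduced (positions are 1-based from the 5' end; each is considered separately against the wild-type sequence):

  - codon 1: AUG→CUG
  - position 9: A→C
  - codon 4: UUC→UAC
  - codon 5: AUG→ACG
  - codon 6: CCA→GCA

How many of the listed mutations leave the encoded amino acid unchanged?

Codon 1: AUG (Met) → CUG (Leu) — missense.
Codon 3: CCA (Pro) → CCC (Pro) — synonymous.
Codon 4: UUC (Phe) → UAC (Tyr) — missense.
Codon 5: AUG (Met) → ACG (Thr) — missense.
Codon 6: CCA (Pro) → GCA (Ala) — missense.
Synonymous: 1 of 5.

1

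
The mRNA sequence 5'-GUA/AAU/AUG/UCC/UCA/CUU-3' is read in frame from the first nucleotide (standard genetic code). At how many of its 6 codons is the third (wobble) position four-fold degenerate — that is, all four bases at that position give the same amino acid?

Codon 1 GUA (Val): third position 4-fold.
Codon 2 AAU (Asn): third position 2-fold.
Codon 3 AUG (Met): third position 1-fold.
Codon 4 UCC (Ser): third position 4-fold.
Codon 5 UCA (Ser): third position 4-fold.
Codon 6 CUU (Leu): third position 4-fold.
Four-fold degenerate third positions: 4.

4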